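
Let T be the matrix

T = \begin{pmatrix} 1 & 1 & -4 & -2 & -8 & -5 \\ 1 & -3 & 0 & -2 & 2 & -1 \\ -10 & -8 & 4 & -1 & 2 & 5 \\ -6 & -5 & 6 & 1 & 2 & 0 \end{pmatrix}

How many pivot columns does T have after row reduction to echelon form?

Row reduce to echelon form.
R2 ← R2 − R1: [0, -4, 4, 0, 10, 4]
R3 ← R3 + (10)·R1: [0, 2, -36, -21, -78, -45]
R4 ← R4 + (6)·R1: [0, 1, -18, -11, -46, -30]
R3 ← R3 + (1/2)·R2: [0, 0, -34, -21, -73, -43]
R4 ← R4 + (1/4)·R2: [0, 0, -17, -11, -87/2, -29]
R4 ← R4 − (1/2)·R3: [0, 0, 0, -1/2, -7, -15/2]
Echelon form has 4 nonzero rows, so rank(T) = 4.
Each nonzero row contributes one pivot column: 4 pivot columns.

4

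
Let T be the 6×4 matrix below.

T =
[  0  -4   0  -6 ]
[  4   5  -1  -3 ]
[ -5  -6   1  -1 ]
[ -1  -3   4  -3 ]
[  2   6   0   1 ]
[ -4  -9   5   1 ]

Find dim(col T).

Row reduce to echelon form.
Swap R1 ↔ R2
R3 ← R3 + (5/4)·R1: [0, 1/4, -1/4, -19/4]
R4 ← R4 + (1/4)·R1: [0, -7/4, 15/4, -15/4]
R5 ← R5 − (1/2)·R1: [0, 7/2, 1/2, 5/2]
R6 ← R6 + R1: [0, -4, 4, -2]
R3 ← R3 + (1/16)·R2: [0, 0, -1/4, -41/8]
R4 ← R4 − (7/16)·R2: [0, 0, 15/4, -9/8]
R5 ← R5 + (7/8)·R2: [0, 0, 1/2, -11/4]
R6 ← R6 − R2: [0, 0, 4, 4]
R4 ← R4 + (15)·R3: [0, 0, 0, -78]
R5 ← R5 + (2)·R3: [0, 0, 0, -13]
R6 ← R6 + (16)·R3: [0, 0, 0, -78]
R5 ← R5 − (1/6)·R4: [0, 0, 0, 0]
R6 ← R6 − R4: [0, 0, 0, 0]
Echelon form has 4 nonzero rows, so rank(T) = 4.
The column space has dimension equal to the rank: 4.

4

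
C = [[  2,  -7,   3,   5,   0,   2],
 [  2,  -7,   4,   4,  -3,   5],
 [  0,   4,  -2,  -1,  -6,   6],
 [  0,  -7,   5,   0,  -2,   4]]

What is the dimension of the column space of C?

4

Row reduce to echelon form.
R2 ← R2 − R1: [0, 0, 1, -1, -3, 3]
Swap R2 ↔ R3
R4 ← R4 + (7/4)·R2: [0, 0, 3/2, -7/4, -25/2, 29/2]
R4 ← R4 − (3/2)·R3: [0, 0, 0, -1/4, -8, 10]
Echelon form has 4 nonzero rows, so rank(C) = 4.
The column space has dimension equal to the rank: 4.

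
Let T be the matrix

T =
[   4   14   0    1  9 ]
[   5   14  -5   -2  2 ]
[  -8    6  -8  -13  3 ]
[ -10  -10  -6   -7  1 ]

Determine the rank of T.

4

Row reduce to echelon form.
R2 ← R2 − (5/4)·R1: [0, -7/2, -5, -13/4, -37/4]
R3 ← R3 + (2)·R1: [0, 34, -8, -11, 21]
R4 ← R4 + (5/2)·R1: [0, 25, -6, -9/2, 47/2]
R3 ← R3 + (68/7)·R2: [0, 0, -396/7, -298/7, -482/7]
R4 ← R4 + (50/7)·R2: [0, 0, -292/7, -194/7, -298/7]
R4 ← R4 − (73/99)·R3: [0, 0, 0, 364/99, 812/99]
Echelon form has 4 nonzero rows, so rank(T) = 4.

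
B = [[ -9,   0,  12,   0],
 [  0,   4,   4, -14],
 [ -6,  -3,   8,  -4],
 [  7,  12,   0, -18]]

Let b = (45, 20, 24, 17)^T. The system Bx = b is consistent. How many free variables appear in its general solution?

Row reduce the augmented matrix [B | b].
R3 ← R3 − (2/3)·R1: [0, -3, 0, -4, -6]
R4 ← R4 + (7/9)·R1: [0, 12, 28/3, -18, 52]
R3 ← R3 + (3/4)·R2: [0, 0, 3, -29/2, 9]
R4 ← R4 − (3)·R2: [0, 0, -8/3, 24, -8]
R4 ← R4 + (8/9)·R3: [0, 0, 0, 100/9, 0]
The echelon form has 4 nonzero rows, and every pivot lies in the first 4 columns, so rank(B) = rank([B|b]) = 4.
The system is consistent.
Free variables = (unknowns) − (rank) = 4 − 4 = 0.

0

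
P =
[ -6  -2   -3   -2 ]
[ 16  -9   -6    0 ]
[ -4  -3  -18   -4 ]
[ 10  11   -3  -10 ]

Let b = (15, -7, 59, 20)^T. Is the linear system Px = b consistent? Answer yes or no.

Row reduce the augmented matrix [P | b].
R2 ← R2 + (8/3)·R1: [0, -43/3, -14, -16/3, 33]
R3 ← R3 − (2/3)·R1: [0, -5/3, -16, -8/3, 49]
R4 ← R4 + (5/3)·R1: [0, 23/3, -8, -40/3, 45]
R3 ← R3 − (5/43)·R2: [0, 0, -618/43, -88/43, 1942/43]
R4 ← R4 + (23/43)·R2: [0, 0, -666/43, -696/43, 2694/43]
R4 ← R4 − (111/103)·R3: [0, 0, 0, -1440/103, 1440/103]
The echelon form has 4 nonzero rows, and every pivot lies in the first 4 columns, so rank(P) = rank([P|b]) = 4.
The system is consistent.

yes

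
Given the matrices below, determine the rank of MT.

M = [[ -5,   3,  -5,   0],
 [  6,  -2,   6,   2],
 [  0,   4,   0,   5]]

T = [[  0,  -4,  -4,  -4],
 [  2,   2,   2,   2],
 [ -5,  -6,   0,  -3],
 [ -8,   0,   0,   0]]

First compute MT:
[[ 31,  56,  26,  41],
 [-50, -64, -28, -46],
 [-32,   8,   8,   8]]
Now row reduce the product.
R2 ← R2 + (50/31)·R1: [0, 816/31, 432/31, 624/31]
R3 ← R3 + (32/31)·R1: [0, 2040/31, 1080/31, 1560/31]
R3 ← R3 − (5/2)·R2: [0, 0, 0, 0]
2 nonzero rows, so rank(MT) = 2.

2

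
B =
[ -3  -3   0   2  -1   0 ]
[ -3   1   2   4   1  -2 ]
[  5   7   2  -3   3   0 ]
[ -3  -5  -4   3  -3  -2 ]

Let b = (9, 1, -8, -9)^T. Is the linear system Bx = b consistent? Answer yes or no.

no

Row reduce the augmented matrix [B | b].
R2 ← R2 − R1: [0, 4, 2, 2, 2, -2, -8]
R3 ← R3 + (5/3)·R1: [0, 2, 2, 1/3, 4/3, 0, 7]
R4 ← R4 − R1: [0, -2, -4, 1, -2, -2, -18]
R3 ← R3 − (1/2)·R2: [0, 0, 1, -2/3, 1/3, 1, 11]
R4 ← R4 + (1/2)·R2: [0, 0, -3, 2, -1, -3, -22]
R4 ← R4 + (3)·R3: [0, 0, 0, 0, 0, 0, 11]
The echelon form has 4 nonzero rows; the last pivot sits in the augmented column, so rank(B) = 3 but rank([B|b]) = 4.
Since the ranks differ, the system is inconsistent.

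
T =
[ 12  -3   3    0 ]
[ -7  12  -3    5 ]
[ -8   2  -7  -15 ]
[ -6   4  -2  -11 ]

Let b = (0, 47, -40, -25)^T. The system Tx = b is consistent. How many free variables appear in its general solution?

0

Row reduce the augmented matrix [T | b].
R2 ← R2 + (7/12)·R1: [0, 41/4, -5/4, 5, 47]
R3 ← R3 + (2/3)·R1: [0, 0, -5, -15, -40]
R4 ← R4 + (1/2)·R1: [0, 5/2, -1/2, -11, -25]
R4 ← R4 − (10/41)·R2: [0, 0, -8/41, -501/41, -1495/41]
R4 ← R4 − (8/205)·R3: [0, 0, 0, -477/41, -1431/41]
The echelon form has 4 nonzero rows, and every pivot lies in the first 4 columns, so rank(T) = rank([T|b]) = 4.
The system is consistent.
Free variables = (unknowns) − (rank) = 4 − 4 = 0.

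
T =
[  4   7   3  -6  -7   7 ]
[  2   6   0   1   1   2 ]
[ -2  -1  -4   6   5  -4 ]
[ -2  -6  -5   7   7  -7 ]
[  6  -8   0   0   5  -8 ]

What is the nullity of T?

Row reduce to echelon form.
R2 ← R2 − (1/2)·R1: [0, 5/2, -3/2, 4, 9/2, -3/2]
R3 ← R3 + (1/2)·R1: [0, 5/2, -5/2, 3, 3/2, -1/2]
R4 ← R4 + (1/2)·R1: [0, -5/2, -7/2, 4, 7/2, -7/2]
R5 ← R5 − (3/2)·R1: [0, -37/2, -9/2, 9, 31/2, -37/2]
R3 ← R3 − R2: [0, 0, -1, -1, -3, 1]
R4 ← R4 + R2: [0, 0, -5, 8, 8, -5]
R5 ← R5 + (37/5)·R2: [0, 0, -78/5, 193/5, 244/5, -148/5]
R4 ← R4 − (5)·R3: [0, 0, 0, 13, 23, -10]
R5 ← R5 − (78/5)·R3: [0, 0, 0, 271/5, 478/5, -226/5]
R5 ← R5 − (271/65)·R4: [0, 0, 0, 0, -19/65, -228/65]
5 nonzero rows, so rank(T) = 5.
T has 6 columns; by rank–nullity, nullity = 6 − 5 = 1.

1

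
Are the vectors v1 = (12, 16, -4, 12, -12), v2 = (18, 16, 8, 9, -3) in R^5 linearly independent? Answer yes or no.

yes

Form the matrix with these vectors as rows and row reduce.
R2 ← R2 − (3/2)·R1: [0, -8, 14, -9, 15]
2 nonzero rows, so the 2 vectors span a space of dimension 2.
Since 2 = 2, the vectors are linearly independent.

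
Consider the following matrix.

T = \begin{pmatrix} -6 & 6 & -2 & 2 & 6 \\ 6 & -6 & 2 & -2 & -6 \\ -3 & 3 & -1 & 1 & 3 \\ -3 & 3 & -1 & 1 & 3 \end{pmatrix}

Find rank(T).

Row reduce to echelon form.
R2 ← R2 + R1: [0, 0, 0, 0, 0]
R3 ← R3 − (1/2)·R1: [0, 0, 0, 0, 0]
R4 ← R4 − (1/2)·R1: [0, 0, 0, 0, 0]
Echelon form has 1 nonzero row, so rank(T) = 1.

1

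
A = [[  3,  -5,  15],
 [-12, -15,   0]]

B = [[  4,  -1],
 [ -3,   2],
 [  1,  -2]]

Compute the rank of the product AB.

First compute AB:
[[ 42, -43],
 [ -3, -18]]
Now row reduce the product.
R2 ← R2 + (1/14)·R1: [0, -295/14]
2 nonzero rows, so rank(AB) = 2.

2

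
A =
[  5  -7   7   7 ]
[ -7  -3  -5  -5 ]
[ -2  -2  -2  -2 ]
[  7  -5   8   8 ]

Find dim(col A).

3

Row reduce to echelon form.
R2 ← R2 + (7/5)·R1: [0, -64/5, 24/5, 24/5]
R3 ← R3 + (2/5)·R1: [0, -24/5, 4/5, 4/5]
R4 ← R4 − (7/5)·R1: [0, 24/5, -9/5, -9/5]
R3 ← R3 − (3/8)·R2: [0, 0, -1, -1]
R4 ← R4 + (3/8)·R2: [0, 0, 0, 0]
Echelon form has 3 nonzero rows, so rank(A) = 3.
The column space has dimension equal to the rank: 3.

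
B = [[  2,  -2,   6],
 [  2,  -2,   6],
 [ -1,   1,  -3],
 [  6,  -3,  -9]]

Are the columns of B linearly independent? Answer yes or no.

no

Row reduce B to echelon form.
R2 ← R2 − R1: [0, 0, 0]
R3 ← R3 + (1/2)·R1: [0, 0, 0]
R4 ← R4 − (3)·R1: [0, 3, -27]
Swap R2 ↔ R4
2 pivots among 3 columns.
Only 2 < 3 pivot columns, so the columns are linearly dependent.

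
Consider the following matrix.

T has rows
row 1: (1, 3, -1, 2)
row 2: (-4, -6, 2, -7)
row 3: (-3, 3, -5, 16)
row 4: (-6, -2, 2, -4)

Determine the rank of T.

Row reduce to echelon form.
R2 ← R2 + (4)·R1: [0, 6, -2, 1]
R3 ← R3 + (3)·R1: [0, 12, -8, 22]
R4 ← R4 + (6)·R1: [0, 16, -4, 8]
R3 ← R3 − (2)·R2: [0, 0, -4, 20]
R4 ← R4 − (8/3)·R2: [0, 0, 4/3, 16/3]
R4 ← R4 + (1/3)·R3: [0, 0, 0, 12]
Echelon form has 4 nonzero rows, so rank(T) = 4.

4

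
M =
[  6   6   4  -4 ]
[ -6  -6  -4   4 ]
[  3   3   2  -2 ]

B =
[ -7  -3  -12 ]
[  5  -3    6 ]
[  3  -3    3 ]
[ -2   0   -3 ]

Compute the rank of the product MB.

1

First compute MB:
[[  8, -48, -12],
 [ -8,  48,  12],
 [  4, -24,  -6]]
Now row reduce the product.
R2 ← R2 + R1: [0, 0, 0]
R3 ← R3 − (1/2)·R1: [0, 0, 0]
1 nonzero row, so rank(MB) = 1.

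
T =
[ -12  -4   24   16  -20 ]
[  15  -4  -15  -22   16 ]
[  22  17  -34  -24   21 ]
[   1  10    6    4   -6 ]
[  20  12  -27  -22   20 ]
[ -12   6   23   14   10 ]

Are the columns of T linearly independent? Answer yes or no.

yes

Row reduce T to echelon form.
R2 ← R2 + (5/4)·R1: [0, -9, 15, -2, -9]
R3 ← R3 + (11/6)·R1: [0, 29/3, 10, 16/3, -47/3]
R4 ← R4 + (1/12)·R1: [0, 29/3, 8, 16/3, -23/3]
R5 ← R5 + (5/3)·R1: [0, 16/3, 13, 14/3, -40/3]
R6 ← R6 − R1: [0, 10, -1, -2, 30]
R3 ← R3 + (29/27)·R2: [0, 0, 235/9, 86/27, -76/3]
R4 ← R4 + (29/27)·R2: [0, 0, 217/9, 86/27, -52/3]
R5 ← R5 + (16/27)·R2: [0, 0, 197/9, 94/27, -56/3]
R6 ← R6 + (10/9)·R2: [0, 0, 47/3, -38/9, 20]
R4 ← R4 − (217/235)·R3: [0, 0, 0, 172/705, 1424/235]
R5 ← R5 − (197/235)·R3: [0, 0, 0, 572/705, 604/235]
R6 ← R6 − (3/5)·R3: [0, 0, 0, -92/15, 176/5]
R5 ← R5 − (143/43)·R4: [0, 0, 0, 0, -756/43]
R6 ← R6 + (1081/43)·R4: [0, 0, 0, 0, 8064/43]
R6 ← R6 + (32/3)·R5: [0, 0, 0, 0, 0]
5 pivots among 5 columns.
Every column is a pivot column, so the columns are linearly independent.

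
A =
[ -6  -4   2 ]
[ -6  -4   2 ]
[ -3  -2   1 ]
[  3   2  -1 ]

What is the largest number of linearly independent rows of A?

1

Row reduce to echelon form.
R2 ← R2 − R1: [0, 0, 0]
R3 ← R3 − (1/2)·R1: [0, 0, 0]
R4 ← R4 + (1/2)·R1: [0, 0, 0]
Echelon form has 1 nonzero row, so rank(A) = 1.
The rank gives the maximum number of linearly independent rows: 1.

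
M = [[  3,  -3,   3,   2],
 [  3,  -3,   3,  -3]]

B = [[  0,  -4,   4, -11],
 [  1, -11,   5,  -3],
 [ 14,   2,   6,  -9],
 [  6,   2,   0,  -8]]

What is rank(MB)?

2

First compute MB:
[[ 51,  31,  15, -67],
 [ 21,  21,  15, -27]]
Now row reduce the product.
R2 ← R2 − (7/17)·R1: [0, 140/17, 150/17, 10/17]
2 nonzero rows, so rank(MB) = 2.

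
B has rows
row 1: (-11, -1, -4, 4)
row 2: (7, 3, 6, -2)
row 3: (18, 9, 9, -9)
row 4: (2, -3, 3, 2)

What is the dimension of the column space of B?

Row reduce to echelon form.
R2 ← R2 + (7/11)·R1: [0, 26/11, 38/11, 6/11]
R3 ← R3 + (18/11)·R1: [0, 81/11, 27/11, -27/11]
R4 ← R4 + (2/11)·R1: [0, -35/11, 25/11, 30/11]
R3 ← R3 − (81/26)·R2: [0, 0, -108/13, -54/13]
R4 ← R4 + (35/26)·R2: [0, 0, 90/13, 45/13]
R4 ← R4 + (5/6)·R3: [0, 0, 0, 0]
Echelon form has 3 nonzero rows, so rank(B) = 3.
The column space has dimension equal to the rank: 3.

3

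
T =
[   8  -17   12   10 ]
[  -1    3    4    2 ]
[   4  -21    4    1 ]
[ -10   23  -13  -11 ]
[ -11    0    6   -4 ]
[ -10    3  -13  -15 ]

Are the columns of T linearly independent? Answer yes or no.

Row reduce T to echelon form.
R2 ← R2 + (1/8)·R1: [0, 7/8, 11/2, 13/4]
R3 ← R3 − (1/2)·R1: [0, -25/2, -2, -4]
R4 ← R4 + (5/4)·R1: [0, 7/4, 2, 3/2]
R5 ← R5 + (11/8)·R1: [0, -187/8, 45/2, 39/4]
R6 ← R6 + (5/4)·R1: [0, -73/4, 2, -5/2]
R3 ← R3 + (100/7)·R2: [0, 0, 536/7, 297/7]
R4 ← R4 − (2)·R2: [0, 0, -9, -5]
R5 ← R5 + (187/7)·R2: [0, 0, 1186/7, 676/7]
R6 ← R6 + (146/7)·R2: [0, 0, 817/7, 457/7]
R4 ← R4 + (63/536)·R3: [0, 0, 0, -7/536]
R5 ← R5 − (593/268)·R3: [0, 0, 0, 721/268]
R6 ← R6 − (817/536)·R3: [0, 0, 0, 329/536]
R5 ← R5 + (206)·R4: [0, 0, 0, 0]
R6 ← R6 + (47)·R4: [0, 0, 0, 0]
4 pivots among 4 columns.
Every column is a pivot column, so the columns are linearly independent.

yes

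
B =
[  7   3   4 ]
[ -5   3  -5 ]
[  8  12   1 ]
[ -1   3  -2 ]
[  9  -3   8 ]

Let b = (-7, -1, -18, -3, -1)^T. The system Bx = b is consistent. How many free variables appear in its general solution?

1

Row reduce the augmented matrix [B | b].
R2 ← R2 + (5/7)·R1: [0, 36/7, -15/7, -6]
R3 ← R3 − (8/7)·R1: [0, 60/7, -25/7, -10]
R4 ← R4 + (1/7)·R1: [0, 24/7, -10/7, -4]
R5 ← R5 − (9/7)·R1: [0, -48/7, 20/7, 8]
R3 ← R3 − (5/3)·R2: [0, 0, 0, 0]
R4 ← R4 − (2/3)·R2: [0, 0, 0, 0]
R5 ← R5 + (4/3)·R2: [0, 0, 0, 0]
The echelon form has 2 nonzero rows, and every pivot lies in the first 3 columns, so rank(B) = rank([B|b]) = 2.
The system is consistent.
Free variables = (unknowns) − (rank) = 3 − 2 = 1.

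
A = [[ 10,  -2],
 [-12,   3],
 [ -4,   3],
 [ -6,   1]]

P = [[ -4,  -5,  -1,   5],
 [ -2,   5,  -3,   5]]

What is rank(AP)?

2

First compute AP:
[[-36, -60,  -4,  40],
 [ 42,  75,   3, -45],
 [ 10,  35,  -5,  -5],
 [ 22,  35,   3, -25]]
Now row reduce the product.
R2 ← R2 + (7/6)·R1: [0, 5, -5/3, 5/3]
R3 ← R3 + (5/18)·R1: [0, 55/3, -55/9, 55/9]
R4 ← R4 + (11/18)·R1: [0, -5/3, 5/9, -5/9]
R3 ← R3 − (11/3)·R2: [0, 0, 0, 0]
R4 ← R4 + (1/3)·R2: [0, 0, 0, 0]
2 nonzero rows, so rank(AP) = 2.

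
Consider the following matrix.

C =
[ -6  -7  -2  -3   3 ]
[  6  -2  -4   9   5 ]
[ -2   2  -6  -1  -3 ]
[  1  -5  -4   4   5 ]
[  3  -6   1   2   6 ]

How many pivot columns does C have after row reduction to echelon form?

5

Row reduce to echelon form.
R2 ← R2 + R1: [0, -9, -6, 6, 8]
R3 ← R3 − (1/3)·R1: [0, 13/3, -16/3, 0, -4]
R4 ← R4 + (1/6)·R1: [0, -37/6, -13/3, 7/2, 11/2]
R5 ← R5 + (1/2)·R1: [0, -19/2, 0, 1/2, 15/2]
R3 ← R3 + (13/27)·R2: [0, 0, -74/9, 26/9, -4/27]
R4 ← R4 − (37/54)·R2: [0, 0, -2/9, -11/18, 1/54]
R5 ← R5 − (19/18)·R2: [0, 0, 19/3, -35/6, -17/18]
R4 ← R4 − (1/37)·R3: [0, 0, 0, -51/74, 5/222]
R5 ← R5 + (57/74)·R3: [0, 0, 0, -267/74, -235/222]
R5 ← R5 − (89/17)·R4: [0, 0, 0, 0, -20/17]
Echelon form has 5 nonzero rows, so rank(C) = 5.
Each nonzero row contributes one pivot column: 5 pivot columns.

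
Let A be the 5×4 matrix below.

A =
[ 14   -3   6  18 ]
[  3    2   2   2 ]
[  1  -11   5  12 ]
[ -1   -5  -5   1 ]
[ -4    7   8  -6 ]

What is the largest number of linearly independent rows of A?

Row reduce to echelon form.
R2 ← R2 − (3/14)·R1: [0, 37/14, 5/7, -13/7]
R3 ← R3 − (1/14)·R1: [0, -151/14, 32/7, 75/7]
R4 ← R4 + (1/14)·R1: [0, -73/14, -32/7, 16/7]
R5 ← R5 + (2/7)·R1: [0, 43/7, 68/7, -6/7]
R3 ← R3 + (151/37)·R2: [0, 0, 277/37, 116/37]
R4 ← R4 + (73/37)·R2: [0, 0, -117/37, -51/37]
R5 ← R5 − (86/37)·R2: [0, 0, 298/37, 128/37]
R4 ← R4 + (117/277)·R3: [0, 0, 0, -15/277]
R5 ← R5 − (298/277)·R3: [0, 0, 0, 24/277]
R5 ← R5 + (8/5)·R4: [0, 0, 0, 0]
Echelon form has 4 nonzero rows, so rank(A) = 4.
The rank gives the maximum number of linearly independent rows: 4.

4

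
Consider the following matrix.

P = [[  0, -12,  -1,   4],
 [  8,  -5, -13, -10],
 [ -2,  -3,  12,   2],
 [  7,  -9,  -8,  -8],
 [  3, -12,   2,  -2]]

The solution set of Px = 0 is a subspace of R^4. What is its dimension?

Row reduce to echelon form.
Swap R1 ↔ R2
R3 ← R3 + (1/4)·R1: [0, -17/4, 35/4, -1/2]
R4 ← R4 − (7/8)·R1: [0, -37/8, 27/8, 3/4]
R5 ← R5 − (3/8)·R1: [0, -81/8, 55/8, 7/4]
R3 ← R3 − (17/48)·R2: [0, 0, 437/48, -23/12]
R4 ← R4 − (37/96)·R2: [0, 0, 361/96, -19/24]
R5 ← R5 − (27/32)·R2: [0, 0, 247/32, -13/8]
R4 ← R4 − (19/46)·R3: [0, 0, 0, 0]
R5 ← R5 − (39/46)·R3: [0, 0, 0, 0]
3 nonzero rows, so rank(P) = 3.
P has 4 columns; by rank–nullity, nullity = 4 − 3 = 1.

1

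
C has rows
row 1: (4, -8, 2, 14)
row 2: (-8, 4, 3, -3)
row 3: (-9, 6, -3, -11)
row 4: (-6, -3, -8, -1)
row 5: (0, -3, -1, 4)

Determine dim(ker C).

1

Row reduce to echelon form.
R2 ← R2 + (2)·R1: [0, -12, 7, 25]
R3 ← R3 + (9/4)·R1: [0, -12, 3/2, 41/2]
R4 ← R4 + (3/2)·R1: [0, -15, -5, 20]
R3 ← R3 − R2: [0, 0, -11/2, -9/2]
R4 ← R4 − (5/4)·R2: [0, 0, -55/4, -45/4]
R5 ← R5 − (1/4)·R2: [0, 0, -11/4, -9/4]
R4 ← R4 − (5/2)·R3: [0, 0, 0, 0]
R5 ← R5 − (1/2)·R3: [0, 0, 0, 0]
3 nonzero rows, so rank(C) = 3.
C has 4 columns; by rank–nullity, nullity = 4 − 3 = 1.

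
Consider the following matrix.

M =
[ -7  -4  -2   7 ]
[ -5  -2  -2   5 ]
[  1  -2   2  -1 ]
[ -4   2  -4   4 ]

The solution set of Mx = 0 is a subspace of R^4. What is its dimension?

Row reduce to echelon form.
R2 ← R2 − (5/7)·R1: [0, 6/7, -4/7, 0]
R3 ← R3 + (1/7)·R1: [0, -18/7, 12/7, 0]
R4 ← R4 − (4/7)·R1: [0, 30/7, -20/7, 0]
R3 ← R3 + (3)·R2: [0, 0, 0, 0]
R4 ← R4 − (5)·R2: [0, 0, 0, 0]
2 nonzero rows, so rank(M) = 2.
M has 4 columns; by rank–nullity, nullity = 4 − 2 = 2.

2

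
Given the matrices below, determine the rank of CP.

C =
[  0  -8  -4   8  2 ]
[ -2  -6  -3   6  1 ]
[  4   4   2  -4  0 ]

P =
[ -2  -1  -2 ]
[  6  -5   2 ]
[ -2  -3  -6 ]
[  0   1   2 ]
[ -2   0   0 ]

First compute CP:
[[-44,  60,  24],
 [-28,  47,  22],
 [ 12, -34, -20]]
Now row reduce the product.
R2 ← R2 − (7/11)·R1: [0, 97/11, 74/11]
R3 ← R3 + (3/11)·R1: [0, -194/11, -148/11]
R3 ← R3 + (2)·R2: [0, 0, 0]
2 nonzero rows, so rank(CP) = 2.

2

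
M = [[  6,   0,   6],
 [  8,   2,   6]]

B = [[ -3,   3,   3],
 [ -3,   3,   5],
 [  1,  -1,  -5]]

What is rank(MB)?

2

First compute MB:
[[-12,  12, -12],
 [-24,  24,   4]]
Now row reduce the product.
R2 ← R2 − (2)·R1: [0, 0, 28]
2 nonzero rows, so rank(MB) = 2.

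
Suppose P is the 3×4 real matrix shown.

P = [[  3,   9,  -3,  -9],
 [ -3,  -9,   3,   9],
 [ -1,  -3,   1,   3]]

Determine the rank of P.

Row reduce to echelon form.
R2 ← R2 + R1: [0, 0, 0, 0]
R3 ← R3 + (1/3)·R1: [0, 0, 0, 0]
Echelon form has 1 nonzero row, so rank(P) = 1.

1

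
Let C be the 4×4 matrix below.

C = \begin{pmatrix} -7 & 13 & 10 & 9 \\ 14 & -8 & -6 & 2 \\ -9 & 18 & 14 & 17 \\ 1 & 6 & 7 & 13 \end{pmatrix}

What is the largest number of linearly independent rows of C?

4

Row reduce to echelon form.
R2 ← R2 + (2)·R1: [0, 18, 14, 20]
R3 ← R3 − (9/7)·R1: [0, 9/7, 8/7, 38/7]
R4 ← R4 + (1/7)·R1: [0, 55/7, 59/7, 100/7]
R3 ← R3 − (1/14)·R2: [0, 0, 1/7, 4]
R4 ← R4 − (55/126)·R2: [0, 0, 146/63, 50/9]
R4 ← R4 − (146/9)·R3: [0, 0, 0, -178/3]
Echelon form has 4 nonzero rows, so rank(C) = 4.
The rank gives the maximum number of linearly independent rows: 4.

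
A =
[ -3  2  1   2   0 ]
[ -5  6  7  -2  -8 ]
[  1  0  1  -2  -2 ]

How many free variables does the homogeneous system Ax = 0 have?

Row reduce to echelon form.
R2 ← R2 − (5/3)·R1: [0, 8/3, 16/3, -16/3, -8]
R3 ← R3 + (1/3)·R1: [0, 2/3, 4/3, -4/3, -2]
R3 ← R3 − (1/4)·R2: [0, 0, 0, 0, 0]
2 nonzero rows, so rank(A) = 2.
A has 5 columns; by rank–nullity, nullity = 5 − 2 = 3.

3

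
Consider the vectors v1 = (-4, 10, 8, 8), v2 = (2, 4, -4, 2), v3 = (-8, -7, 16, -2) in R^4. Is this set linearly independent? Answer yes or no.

Form the matrix with these vectors as rows and row reduce.
R2 ← R2 + (1/2)·R1: [0, 9, 0, 6]
R3 ← R3 − (2)·R1: [0, -27, 0, -18]
R3 ← R3 + (3)·R2: [0, 0, 0, 0]
2 nonzero rows, so the 3 vectors span a space of dimension 2.
Since 2 < 3, the vectors are linearly dependent.

no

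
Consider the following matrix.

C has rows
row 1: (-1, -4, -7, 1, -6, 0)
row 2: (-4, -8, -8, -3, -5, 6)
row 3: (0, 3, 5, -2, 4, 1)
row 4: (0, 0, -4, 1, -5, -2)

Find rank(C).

Row reduce to echelon form.
R2 ← R2 − (4)·R1: [0, 8, 20, -7, 19, 6]
R3 ← R3 − (3/8)·R2: [0, 0, -5/2, 5/8, -25/8, -5/4]
R4 ← R4 − (8/5)·R3: [0, 0, 0, 0, 0, 0]
Echelon form has 3 nonzero rows, so rank(C) = 3.

3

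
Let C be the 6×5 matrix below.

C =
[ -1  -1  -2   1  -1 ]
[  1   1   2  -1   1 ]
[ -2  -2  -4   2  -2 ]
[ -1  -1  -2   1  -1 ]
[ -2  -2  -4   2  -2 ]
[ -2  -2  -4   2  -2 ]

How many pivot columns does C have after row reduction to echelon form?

Row reduce to echelon form.
R2 ← R2 + R1: [0, 0, 0, 0, 0]
R3 ← R3 − (2)·R1: [0, 0, 0, 0, 0]
R4 ← R4 − R1: [0, 0, 0, 0, 0]
R5 ← R5 − (2)·R1: [0, 0, 0, 0, 0]
R6 ← R6 − (2)·R1: [0, 0, 0, 0, 0]
Echelon form has 1 nonzero row, so rank(C) = 1.
Each nonzero row contributes one pivot column: 1 pivot columns.

1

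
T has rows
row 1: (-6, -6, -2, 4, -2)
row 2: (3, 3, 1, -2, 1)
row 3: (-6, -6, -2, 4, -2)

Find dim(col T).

1

Row reduce to echelon form.
R2 ← R2 + (1/2)·R1: [0, 0, 0, 0, 0]
R3 ← R3 − R1: [0, 0, 0, 0, 0]
Echelon form has 1 nonzero row, so rank(T) = 1.
The column space has dimension equal to the rank: 1.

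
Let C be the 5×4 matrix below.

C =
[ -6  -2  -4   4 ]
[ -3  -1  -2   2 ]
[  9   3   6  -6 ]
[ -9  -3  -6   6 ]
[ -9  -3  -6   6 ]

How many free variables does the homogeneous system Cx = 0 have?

3

Row reduce to echelon form.
R2 ← R2 − (1/2)·R1: [0, 0, 0, 0]
R3 ← R3 + (3/2)·R1: [0, 0, 0, 0]
R4 ← R4 − (3/2)·R1: [0, 0, 0, 0]
R5 ← R5 − (3/2)·R1: [0, 0, 0, 0]
1 nonzero row, so rank(C) = 1.
C has 4 columns; by rank–nullity, nullity = 4 − 1 = 3.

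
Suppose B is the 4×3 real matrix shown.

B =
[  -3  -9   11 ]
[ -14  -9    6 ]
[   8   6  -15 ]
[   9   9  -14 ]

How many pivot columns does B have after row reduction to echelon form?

Row reduce to echelon form.
R2 ← R2 − (14/3)·R1: [0, 33, -136/3]
R3 ← R3 + (8/3)·R1: [0, -18, 43/3]
R4 ← R4 + (3)·R1: [0, -18, 19]
R3 ← R3 + (6/11)·R2: [0, 0, -343/33]
R4 ← R4 + (6/11)·R2: [0, 0, -63/11]
R4 ← R4 − (27/49)·R3: [0, 0, 0]
Echelon form has 3 nonzero rows, so rank(B) = 3.
Each nonzero row contributes one pivot column: 3 pivot columns.

3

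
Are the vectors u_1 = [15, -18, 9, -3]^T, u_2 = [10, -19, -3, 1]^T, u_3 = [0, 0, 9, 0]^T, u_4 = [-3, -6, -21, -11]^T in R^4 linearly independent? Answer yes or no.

Form the matrix with these vectors as rows and row reduce.
R2 ← R2 − (2/3)·R1: [0, -7, -9, 3]
R4 ← R4 + (1/5)·R1: [0, -48/5, -96/5, -58/5]
R4 ← R4 − (48/35)·R2: [0, 0, -48/7, -110/7]
R4 ← R4 + (16/21)·R3: [0, 0, 0, -110/7]
4 nonzero rows, so the 4 vectors span a space of dimension 4.
Since 4 = 4, the vectors are linearly independent.

yes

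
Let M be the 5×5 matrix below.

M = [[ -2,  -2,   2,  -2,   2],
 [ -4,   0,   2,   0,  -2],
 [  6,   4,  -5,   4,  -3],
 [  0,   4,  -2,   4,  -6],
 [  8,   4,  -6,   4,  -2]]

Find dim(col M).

Row reduce to echelon form.
R2 ← R2 − (2)·R1: [0, 4, -2, 4, -6]
R3 ← R3 + (3)·R1: [0, -2, 1, -2, 3]
R5 ← R5 + (4)·R1: [0, -4, 2, -4, 6]
R3 ← R3 + (1/2)·R2: [0, 0, 0, 0, 0]
R4 ← R4 − R2: [0, 0, 0, 0, 0]
R5 ← R5 + R2: [0, 0, 0, 0, 0]
Echelon form has 2 nonzero rows, so rank(M) = 2.
The column space has dimension equal to the rank: 2.

2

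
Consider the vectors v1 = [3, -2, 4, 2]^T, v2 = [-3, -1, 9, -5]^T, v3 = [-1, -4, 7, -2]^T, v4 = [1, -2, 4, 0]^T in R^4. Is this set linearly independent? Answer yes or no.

yes

Form the matrix with these vectors as rows and row reduce.
R2 ← R2 + R1: [0, -3, 13, -3]
R3 ← R3 + (1/3)·R1: [0, -14/3, 25/3, -4/3]
R4 ← R4 − (1/3)·R1: [0, -4/3, 8/3, -2/3]
R3 ← R3 − (14/9)·R2: [0, 0, -107/9, 10/3]
R4 ← R4 − (4/9)·R2: [0, 0, -28/9, 2/3]
R4 ← R4 − (28/107)·R3: [0, 0, 0, -22/107]
4 nonzero rows, so the 4 vectors span a space of dimension 4.
Since 4 = 4, the vectors are linearly independent.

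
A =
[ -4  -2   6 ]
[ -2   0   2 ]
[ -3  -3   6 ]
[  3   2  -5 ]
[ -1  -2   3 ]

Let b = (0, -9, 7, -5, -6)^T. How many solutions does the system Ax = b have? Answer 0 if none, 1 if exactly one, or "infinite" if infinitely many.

Row reduce the augmented matrix [A | b].
R2 ← R2 − (1/2)·R1: [0, 1, -1, -9]
R3 ← R3 − (3/4)·R1: [0, -3/2, 3/2, 7]
R4 ← R4 + (3/4)·R1: [0, 1/2, -1/2, -5]
R5 ← R5 − (1/4)·R1: [0, -3/2, 3/2, -6]
R3 ← R3 + (3/2)·R2: [0, 0, 0, -13/2]
R4 ← R4 − (1/2)·R2: [0, 0, 0, -1/2]
R5 ← R5 + (3/2)·R2: [0, 0, 0, -39/2]
R4 ← R4 − (1/13)·R3: [0, 0, 0, 0]
R5 ← R5 − (3)·R3: [0, 0, 0, 0]
The echelon form has 3 nonzero rows; the last pivot sits in the augmented column, so rank(A) = 2 but rank([A|b]) = 3.
Since the ranks differ, the system is inconsistent.
It has no solutions.

0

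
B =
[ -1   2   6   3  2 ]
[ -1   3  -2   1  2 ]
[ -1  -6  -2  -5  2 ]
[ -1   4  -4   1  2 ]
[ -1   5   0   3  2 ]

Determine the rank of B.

Row reduce to echelon form.
R2 ← R2 − R1: [0, 1, -8, -2, 0]
R3 ← R3 − R1: [0, -8, -8, -8, 0]
R4 ← R4 − R1: [0, 2, -10, -2, 0]
R5 ← R5 − R1: [0, 3, -6, 0, 0]
R3 ← R3 + (8)·R2: [0, 0, -72, -24, 0]
R4 ← R4 − (2)·R2: [0, 0, 6, 2, 0]
R5 ← R5 − (3)·R2: [0, 0, 18, 6, 0]
R4 ← R4 + (1/12)·R3: [0, 0, 0, 0, 0]
R5 ← R5 + (1/4)·R3: [0, 0, 0, 0, 0]
Echelon form has 3 nonzero rows, so rank(B) = 3.

3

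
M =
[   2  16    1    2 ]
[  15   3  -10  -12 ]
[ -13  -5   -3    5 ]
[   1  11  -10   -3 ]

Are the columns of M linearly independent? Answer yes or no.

Row reduce M to echelon form.
R2 ← R2 − (15/2)·R1: [0, -117, -35/2, -27]
R3 ← R3 + (13/2)·R1: [0, 99, 7/2, 18]
R4 ← R4 − (1/2)·R1: [0, 3, -21/2, -4]
R3 ← R3 + (11/13)·R2: [0, 0, -147/13, -63/13]
R4 ← R4 + (1/39)·R2: [0, 0, -427/39, -61/13]
R4 ← R4 − (61/63)·R3: [0, 0, 0, 0]
3 pivots among 4 columns.
Only 3 < 4 pivot columns, so the columns are linearly dependent.

no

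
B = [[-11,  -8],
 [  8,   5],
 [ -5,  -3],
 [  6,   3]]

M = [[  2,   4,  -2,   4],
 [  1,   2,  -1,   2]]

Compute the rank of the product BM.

First compute BM:
[[-30, -60,  30, -60],
 [ 21,  42, -21,  42],
 [-13, -26,  13, -26],
 [ 15,  30, -15,  30]]
Now row reduce the product.
R2 ← R2 + (7/10)·R1: [0, 0, 0, 0]
R3 ← R3 − (13/30)·R1: [0, 0, 0, 0]
R4 ← R4 + (1/2)·R1: [0, 0, 0, 0]
1 nonzero row, so rank(BM) = 1.

1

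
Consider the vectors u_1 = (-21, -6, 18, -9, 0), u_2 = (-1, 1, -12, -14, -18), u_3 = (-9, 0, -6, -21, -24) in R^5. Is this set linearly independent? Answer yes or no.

Form the matrix with these vectors as rows and row reduce.
R2 ← R2 − (1/21)·R1: [0, 9/7, -90/7, -95/7, -18]
R3 ← R3 − (3/7)·R1: [0, 18/7, -96/7, -120/7, -24]
R3 ← R3 − (2)·R2: [0, 0, 12, 10, 12]
3 nonzero rows, so the 3 vectors span a space of dimension 3.
Since 3 = 3, the vectors are linearly independent.

yes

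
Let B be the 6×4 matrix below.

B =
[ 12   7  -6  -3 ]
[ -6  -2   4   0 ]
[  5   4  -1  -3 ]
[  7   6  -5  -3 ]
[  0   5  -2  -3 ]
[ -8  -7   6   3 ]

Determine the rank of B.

4

Row reduce to echelon form.
R2 ← R2 + (1/2)·R1: [0, 3/2, 1, -3/2]
R3 ← R3 − (5/12)·R1: [0, 13/12, 3/2, -7/4]
R4 ← R4 − (7/12)·R1: [0, 23/12, -3/2, -5/4]
R6 ← R6 + (2/3)·R1: [0, -7/3, 2, 1]
R3 ← R3 − (13/18)·R2: [0, 0, 7/9, -2/3]
R4 ← R4 − (23/18)·R2: [0, 0, -25/9, 2/3]
R5 ← R5 − (10/3)·R2: [0, 0, -16/3, 2]
R6 ← R6 + (14/9)·R2: [0, 0, 32/9, -4/3]
R4 ← R4 + (25/7)·R3: [0, 0, 0, -12/7]
R5 ← R5 + (48/7)·R3: [0, 0, 0, -18/7]
R6 ← R6 − (32/7)·R3: [0, 0, 0, 12/7]
R5 ← R5 − (3/2)·R4: [0, 0, 0, 0]
R6 ← R6 + R4: [0, 0, 0, 0]
Echelon form has 4 nonzero rows, so rank(B) = 4.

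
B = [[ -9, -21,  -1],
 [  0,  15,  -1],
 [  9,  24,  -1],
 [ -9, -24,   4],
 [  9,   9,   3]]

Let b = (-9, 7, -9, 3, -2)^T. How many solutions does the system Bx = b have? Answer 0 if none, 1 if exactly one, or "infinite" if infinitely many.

0

Row reduce the augmented matrix [B | b].
R3 ← R3 + R1: [0, 3, -2, -18]
R4 ← R4 − R1: [0, -3, 5, 12]
R5 ← R5 + R1: [0, -12, 2, -11]
R3 ← R3 − (1/5)·R2: [0, 0, -9/5, -97/5]
R4 ← R4 + (1/5)·R2: [0, 0, 24/5, 67/5]
R5 ← R5 + (4/5)·R2: [0, 0, 6/5, -27/5]
R4 ← R4 + (8/3)·R3: [0, 0, 0, -115/3]
R5 ← R5 + (2/3)·R3: [0, 0, 0, -55/3]
R5 ← R5 − (11/23)·R4: [0, 0, 0, 0]
The echelon form has 4 nonzero rows; the last pivot sits in the augmented column, so rank(B) = 3 but rank([B|b]) = 4.
Since the ranks differ, the system is inconsistent.
It has no solutions.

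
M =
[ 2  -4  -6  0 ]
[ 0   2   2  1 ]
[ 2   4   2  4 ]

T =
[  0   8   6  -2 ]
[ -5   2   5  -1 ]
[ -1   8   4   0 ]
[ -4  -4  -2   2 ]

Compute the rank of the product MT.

2

First compute MT:
[[ 26, -40, -32,   0],
 [-16,  16,  16,   0],
 [-38,  24,  32,   0]]
Now row reduce the product.
R2 ← R2 + (8/13)·R1: [0, -112/13, -48/13, 0]
R3 ← R3 + (19/13)·R1: [0, -448/13, -192/13, 0]
R3 ← R3 − (4)·R2: [0, 0, 0, 0]
2 nonzero rows, so rank(MT) = 2.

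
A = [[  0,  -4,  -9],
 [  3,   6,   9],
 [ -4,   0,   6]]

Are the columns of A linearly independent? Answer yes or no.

Row reduce A to echelon form.
Swap R1 ↔ R2
R3 ← R3 + (4/3)·R1: [0, 8, 18]
R3 ← R3 + (2)·R2: [0, 0, 0]
2 pivots among 3 columns.
Only 2 < 3 pivot columns, so the columns are linearly dependent.

no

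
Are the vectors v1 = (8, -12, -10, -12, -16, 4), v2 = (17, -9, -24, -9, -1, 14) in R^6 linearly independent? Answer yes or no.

yes

Form the matrix with these vectors as rows and row reduce.
R2 ← R2 − (17/8)·R1: [0, 33/2, -11/4, 33/2, 33, 11/2]
2 nonzero rows, so the 2 vectors span a space of dimension 2.
Since 2 = 2, the vectors are linearly independent.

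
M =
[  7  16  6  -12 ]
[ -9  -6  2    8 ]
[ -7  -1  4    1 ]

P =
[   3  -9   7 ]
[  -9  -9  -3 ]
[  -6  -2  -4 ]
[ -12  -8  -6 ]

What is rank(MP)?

2

First compute MP:
[[-15, -123,  49],
 [-81,  67, -101],
 [-48,  56, -68]]
Now row reduce the product.
R2 ← R2 − (27/5)·R1: [0, 3656/5, -1828/5]
R3 ← R3 − (16/5)·R1: [0, 2248/5, -1124/5]
R3 ← R3 − (281/457)·R2: [0, 0, 0]
2 nonzero rows, so rank(MP) = 2.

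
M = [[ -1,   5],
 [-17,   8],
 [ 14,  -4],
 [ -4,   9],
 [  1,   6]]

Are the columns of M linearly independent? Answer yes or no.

yes

Row reduce M to echelon form.
R2 ← R2 − (17)·R1: [0, -77]
R3 ← R3 + (14)·R1: [0, 66]
R4 ← R4 − (4)·R1: [0, -11]
R5 ← R5 + R1: [0, 11]
R3 ← R3 + (6/7)·R2: [0, 0]
R4 ← R4 − (1/7)·R2: [0, 0]
R5 ← R5 + (1/7)·R2: [0, 0]
2 pivots among 2 columns.
Every column is a pivot column, so the columns are linearly independent.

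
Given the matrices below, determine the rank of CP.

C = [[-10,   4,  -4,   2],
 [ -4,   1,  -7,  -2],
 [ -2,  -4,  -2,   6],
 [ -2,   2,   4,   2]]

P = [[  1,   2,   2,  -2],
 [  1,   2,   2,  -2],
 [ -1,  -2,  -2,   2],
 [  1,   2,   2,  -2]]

1

First compute CP:
[[  0,   0,   0,   0],
 [  2,   4,   4,  -4],
 [  2,   4,   4,  -4],
 [ -2,  -4,  -4,   4]]
Now row reduce the product.
Swap R1 ↔ R2
R3 ← R3 − R1: [0, 0, 0, 0]
R4 ← R4 + R1: [0, 0, 0, 0]
1 nonzero row, so rank(CP) = 1.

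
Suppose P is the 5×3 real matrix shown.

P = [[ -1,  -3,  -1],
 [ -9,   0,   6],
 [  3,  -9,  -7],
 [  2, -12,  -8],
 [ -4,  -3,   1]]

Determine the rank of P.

2

Row reduce to echelon form.
R2 ← R2 − (9)·R1: [0, 27, 15]
R3 ← R3 + (3)·R1: [0, -18, -10]
R4 ← R4 + (2)·R1: [0, -18, -10]
R5 ← R5 − (4)·R1: [0, 9, 5]
R3 ← R3 + (2/3)·R2: [0, 0, 0]
R4 ← R4 + (2/3)·R2: [0, 0, 0]
R5 ← R5 − (1/3)·R2: [0, 0, 0]
Echelon form has 2 nonzero rows, so rank(P) = 2.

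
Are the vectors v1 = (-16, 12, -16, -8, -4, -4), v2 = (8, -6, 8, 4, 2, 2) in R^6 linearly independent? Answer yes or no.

Form the matrix with these vectors as rows and row reduce.
R2 ← R2 + (1/2)·R1: [0, 0, 0, 0, 0, 0]
1 nonzero row, so the 2 vectors span a space of dimension 1.
Since 1 < 2, the vectors are linearly dependent.

no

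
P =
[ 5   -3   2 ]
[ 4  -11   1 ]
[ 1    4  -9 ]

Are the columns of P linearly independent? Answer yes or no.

Row reduce P to echelon form.
R2 ← R2 − (4/5)·R1: [0, -43/5, -3/5]
R3 ← R3 − (1/5)·R1: [0, 23/5, -47/5]
R3 ← R3 + (23/43)·R2: [0, 0, -418/43]
3 pivots among 3 columns.
Every column is a pivot column, so the columns are linearly independent.

yes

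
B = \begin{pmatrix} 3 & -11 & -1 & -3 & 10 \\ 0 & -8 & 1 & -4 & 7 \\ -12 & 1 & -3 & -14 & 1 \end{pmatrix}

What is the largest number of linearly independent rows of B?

Row reduce to echelon form.
R3 ← R3 + (4)·R1: [0, -43, -7, -26, 41]
R3 ← R3 − (43/8)·R2: [0, 0, -99/8, -9/2, 27/8]
Echelon form has 3 nonzero rows, so rank(B) = 3.
The rank gives the maximum number of linearly independent rows: 3.

3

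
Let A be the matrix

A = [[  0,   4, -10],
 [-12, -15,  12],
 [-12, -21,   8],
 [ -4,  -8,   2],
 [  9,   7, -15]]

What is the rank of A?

Row reduce to echelon form.
Swap R1 ↔ R2
R3 ← R3 − R1: [0, -6, -4]
R4 ← R4 − (1/3)·R1: [0, -3, -2]
R5 ← R5 + (3/4)·R1: [0, -17/4, -6]
R3 ← R3 + (3/2)·R2: [0, 0, -19]
R4 ← R4 + (3/4)·R2: [0, 0, -19/2]
R5 ← R5 + (17/16)·R2: [0, 0, -133/8]
R4 ← R4 − (1/2)·R3: [0, 0, 0]
R5 ← R5 − (7/8)·R3: [0, 0, 0]
Echelon form has 3 nonzero rows, so rank(A) = 3.

3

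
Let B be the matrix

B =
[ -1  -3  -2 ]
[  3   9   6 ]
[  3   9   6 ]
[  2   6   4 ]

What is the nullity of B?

Row reduce to echelon form.
R2 ← R2 + (3)·R1: [0, 0, 0]
R3 ← R3 + (3)·R1: [0, 0, 0]
R4 ← R4 + (2)·R1: [0, 0, 0]
1 nonzero row, so rank(B) = 1.
B has 3 columns; by rank–nullity, nullity = 3 − 1 = 2.

2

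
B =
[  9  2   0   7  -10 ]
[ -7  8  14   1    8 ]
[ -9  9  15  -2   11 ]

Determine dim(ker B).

2

Row reduce to echelon form.
R2 ← R2 + (7/9)·R1: [0, 86/9, 14, 58/9, 2/9]
R3 ← R3 + R1: [0, 11, 15, 5, 1]
R3 ← R3 − (99/86)·R2: [0, 0, -48/43, -104/43, 32/43]
3 nonzero rows, so rank(B) = 3.
B has 5 columns; by rank–nullity, nullity = 5 − 3 = 2.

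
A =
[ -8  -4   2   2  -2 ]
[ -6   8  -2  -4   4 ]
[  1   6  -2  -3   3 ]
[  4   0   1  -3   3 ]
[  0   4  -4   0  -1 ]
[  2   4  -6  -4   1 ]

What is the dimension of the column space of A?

Row reduce to echelon form.
R2 ← R2 − (3/4)·R1: [0, 11, -7/2, -11/2, 11/2]
R3 ← R3 + (1/8)·R1: [0, 11/2, -7/4, -11/4, 11/4]
R4 ← R4 + (1/2)·R1: [0, -2, 2, -2, 2]
R6 ← R6 + (1/4)·R1: [0, 3, -11/2, -7/2, 1/2]
R3 ← R3 − (1/2)·R2: [0, 0, 0, 0, 0]
R4 ← R4 + (2/11)·R2: [0, 0, 15/11, -3, 3]
R5 ← R5 − (4/11)·R2: [0, 0, -30/11, 2, -3]
R6 ← R6 − (3/11)·R2: [0, 0, -50/11, -2, -1]
Swap R3 ↔ R4
R5 ← R5 + (2)·R3: [0, 0, 0, -4, 3]
R6 ← R6 + (10/3)·R3: [0, 0, 0, -12, 9]
Swap R4 ↔ R5
R6 ← R6 − (3)·R4: [0, 0, 0, 0, 0]
Echelon form has 4 nonzero rows, so rank(A) = 4.
The column space has dimension equal to the rank: 4.

4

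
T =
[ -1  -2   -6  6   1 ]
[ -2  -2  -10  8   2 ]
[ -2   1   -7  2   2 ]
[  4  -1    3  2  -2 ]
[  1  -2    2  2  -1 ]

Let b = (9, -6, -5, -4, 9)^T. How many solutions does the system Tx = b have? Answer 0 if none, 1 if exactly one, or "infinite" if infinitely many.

Row reduce the augmented matrix [T | b].
R2 ← R2 − (2)·R1: [0, 2, 2, -4, 0, -24]
R3 ← R3 − (2)·R1: [0, 5, 5, -10, 0, -23]
R4 ← R4 + (4)·R1: [0, -9, -21, 26, 2, 32]
R5 ← R5 + R1: [0, -4, -4, 8, 0, 18]
R3 ← R3 − (5/2)·R2: [0, 0, 0, 0, 0, 37]
R4 ← R4 + (9/2)·R2: [0, 0, -12, 8, 2, -76]
R5 ← R5 + (2)·R2: [0, 0, 0, 0, 0, -30]
Swap R3 ↔ R4
R5 ← R5 + (30/37)·R4: [0, 0, 0, 0, 0, 0]
The echelon form has 4 nonzero rows; the last pivot sits in the augmented column, so rank(T) = 3 but rank([T|b]) = 4.
Since the ranks differ, the system is inconsistent.
It has no solutions.

0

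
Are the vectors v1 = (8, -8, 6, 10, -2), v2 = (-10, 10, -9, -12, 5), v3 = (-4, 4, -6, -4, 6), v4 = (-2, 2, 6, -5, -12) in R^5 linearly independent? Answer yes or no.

Form the matrix with these vectors as rows and row reduce.
R2 ← R2 + (5/4)·R1: [0, 0, -3/2, 1/2, 5/2]
R3 ← R3 + (1/2)·R1: [0, 0, -3, 1, 5]
R4 ← R4 + (1/4)·R1: [0, 0, 15/2, -5/2, -25/2]
R3 ← R3 − (2)·R2: [0, 0, 0, 0, 0]
R4 ← R4 + (5)·R2: [0, 0, 0, 0, 0]
2 nonzero rows, so the 4 vectors span a space of dimension 2.
Since 2 < 4, the vectors are linearly dependent.

no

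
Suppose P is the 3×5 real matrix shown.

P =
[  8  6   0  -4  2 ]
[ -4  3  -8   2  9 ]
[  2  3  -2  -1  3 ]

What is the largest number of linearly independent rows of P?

2

Row reduce to echelon form.
R2 ← R2 + (1/2)·R1: [0, 6, -8, 0, 10]
R3 ← R3 − (1/4)·R1: [0, 3/2, -2, 0, 5/2]
R3 ← R3 − (1/4)·R2: [0, 0, 0, 0, 0]
Echelon form has 2 nonzero rows, so rank(P) = 2.
The rank gives the maximum number of linearly independent rows: 2.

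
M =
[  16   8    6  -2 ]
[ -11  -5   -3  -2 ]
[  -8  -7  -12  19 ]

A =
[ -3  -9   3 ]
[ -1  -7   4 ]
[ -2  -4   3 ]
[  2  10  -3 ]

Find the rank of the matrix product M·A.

First compute MA:
[[-72, -244, 104],
 [ 40, 126, -56],
 [ 93, 359, -145]]
Now row reduce the product.
R2 ← R2 + (5/9)·R1: [0, -86/9, 16/9]
R3 ← R3 + (31/24)·R1: [0, 263/6, -32/3]
R3 ← R3 + (789/172)·R2: [0, 0, -108/43]
3 nonzero rows, so rank(MA) = 3.

3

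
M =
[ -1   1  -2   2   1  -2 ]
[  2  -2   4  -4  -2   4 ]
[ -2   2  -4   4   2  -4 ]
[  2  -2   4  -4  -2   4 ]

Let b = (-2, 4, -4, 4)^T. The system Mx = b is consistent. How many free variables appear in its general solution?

5

Row reduce the augmented matrix [M | b].
R2 ← R2 + (2)·R1: [0, 0, 0, 0, 0, 0, 0]
R3 ← R3 − (2)·R1: [0, 0, 0, 0, 0, 0, 0]
R4 ← R4 + (2)·R1: [0, 0, 0, 0, 0, 0, 0]
The echelon form has 1 nonzero rows, and every pivot lies in the first 6 columns, so rank(M) = rank([M|b]) = 1.
The system is consistent.
Free variables = (unknowns) − (rank) = 6 − 1 = 5.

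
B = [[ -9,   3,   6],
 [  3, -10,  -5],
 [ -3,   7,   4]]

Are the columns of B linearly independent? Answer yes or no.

Row reduce B to echelon form.
R2 ← R2 + (1/3)·R1: [0, -9, -3]
R3 ← R3 − (1/3)·R1: [0, 6, 2]
R3 ← R3 + (2/3)·R2: [0, 0, 0]
2 pivots among 3 columns.
Only 2 < 3 pivot columns, so the columns are linearly dependent.

no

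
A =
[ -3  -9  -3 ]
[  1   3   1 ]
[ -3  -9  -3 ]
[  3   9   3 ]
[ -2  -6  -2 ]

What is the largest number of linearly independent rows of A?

1

Row reduce to echelon form.
R2 ← R2 + (1/3)·R1: [0, 0, 0]
R3 ← R3 − R1: [0, 0, 0]
R4 ← R4 + R1: [0, 0, 0]
R5 ← R5 − (2/3)·R1: [0, 0, 0]
Echelon form has 1 nonzero row, so rank(A) = 1.
The rank gives the maximum number of linearly independent rows: 1.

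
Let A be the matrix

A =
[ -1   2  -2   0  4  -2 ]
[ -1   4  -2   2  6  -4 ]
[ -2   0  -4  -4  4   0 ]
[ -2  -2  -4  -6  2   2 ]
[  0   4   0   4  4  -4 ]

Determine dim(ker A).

4

Row reduce to echelon form.
R2 ← R2 − R1: [0, 2, 0, 2, 2, -2]
R3 ← R3 − (2)·R1: [0, -4, 0, -4, -4, 4]
R4 ← R4 − (2)·R1: [0, -6, 0, -6, -6, 6]
R3 ← R3 + (2)·R2: [0, 0, 0, 0, 0, 0]
R4 ← R4 + (3)·R2: [0, 0, 0, 0, 0, 0]
R5 ← R5 − (2)·R2: [0, 0, 0, 0, 0, 0]
2 nonzero rows, so rank(A) = 2.
A has 6 columns; by rank–nullity, nullity = 6 − 2 = 4.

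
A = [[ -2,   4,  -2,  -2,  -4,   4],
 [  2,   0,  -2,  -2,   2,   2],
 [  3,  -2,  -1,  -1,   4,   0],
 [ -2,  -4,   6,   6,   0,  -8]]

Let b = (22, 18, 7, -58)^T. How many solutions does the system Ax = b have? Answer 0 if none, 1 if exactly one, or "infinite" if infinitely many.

Row reduce the augmented matrix [A | b].
R2 ← R2 + R1: [0, 4, -4, -4, -2, 6, 40]
R3 ← R3 + (3/2)·R1: [0, 4, -4, -4, -2, 6, 40]
R4 ← R4 − R1: [0, -8, 8, 8, 4, -12, -80]
R3 ← R3 − R2: [0, 0, 0, 0, 0, 0, 0]
R4 ← R4 + (2)·R2: [0, 0, 0, 0, 0, 0, 0]
The echelon form has 2 nonzero rows, and every pivot lies in the first 6 columns, so rank(A) = rank([A|b]) = 2.
The system is consistent.
rank = 2 < 6 unknowns, so there are infinitely many solutions.

infinite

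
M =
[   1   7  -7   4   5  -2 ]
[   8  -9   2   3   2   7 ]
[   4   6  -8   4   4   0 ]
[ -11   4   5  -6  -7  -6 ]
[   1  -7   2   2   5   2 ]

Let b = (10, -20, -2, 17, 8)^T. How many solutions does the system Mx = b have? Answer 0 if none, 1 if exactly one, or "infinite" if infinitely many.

Row reduce the augmented matrix [M | b].
R2 ← R2 − (8)·R1: [0, -65, 58, -29, -38, 23, -100]
R3 ← R3 − (4)·R1: [0, -22, 20, -12, -16, 8, -42]
R4 ← R4 + (11)·R1: [0, 81, -72, 38, 48, -28, 127]
R5 ← R5 − R1: [0, -14, 9, -2, 0, 4, -2]
R3 ← R3 − (22/65)·R2: [0, 0, 24/65, -142/65, -204/65, 14/65, -106/13]
R4 ← R4 + (81/65)·R2: [0, 0, 18/65, 121/65, 42/65, 43/65, 31/13]
R5 ← R5 − (14/65)·R2: [0, 0, -227/65, 276/65, 532/65, -62/65, 254/13]
R4 ← R4 − (3/4)·R3: [0, 0, 0, 7/2, 3, 1/2, 17/2]
R5 ← R5 + (227/24)·R3: [0, 0, 0, -197/12, -43/2, 13/12, -691/12]
R5 ← R5 + (197/42)·R4: [0, 0, 0, 0, -52/7, 24/7, -124/7]
The echelon form has 5 nonzero rows, and every pivot lies in the first 6 columns, so rank(M) = rank([M|b]) = 5.
The system is consistent.
rank = 5 < 6 unknowns, so there are infinitely many solutions.

infinite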